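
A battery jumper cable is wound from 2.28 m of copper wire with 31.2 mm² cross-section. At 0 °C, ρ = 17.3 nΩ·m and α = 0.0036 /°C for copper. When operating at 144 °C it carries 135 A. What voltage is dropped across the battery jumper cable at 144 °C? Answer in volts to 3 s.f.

0.259 V

ρ = 17.3 nΩ·m = 1.73×10^-8 Ω·m
A = 31.2 mm² = 3.120e-05 m²
R₍0₎ = ρL/A = (1.73×10^-8)(2.28)/(3.120e-05) = 0.001264 Ω
R₍144₎ = R₍0₎(1 + αΔT) = 0.001264 × (1 + 0.0036×144) = 0.00192 Ω
V = IR = 135 × 0.00192 = 0.259 V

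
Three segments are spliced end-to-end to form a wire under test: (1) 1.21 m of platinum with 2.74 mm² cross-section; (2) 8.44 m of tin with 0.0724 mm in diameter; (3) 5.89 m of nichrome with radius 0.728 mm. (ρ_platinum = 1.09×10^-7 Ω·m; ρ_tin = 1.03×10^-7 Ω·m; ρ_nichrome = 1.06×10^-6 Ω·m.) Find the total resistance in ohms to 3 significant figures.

215 Ω

Seg 1: A = 2.74 mm² = 2.740e-06 m²
R_1 = (1.09×10^-7)(1.21)/(2.740e-06) = 0.04814 Ω
Seg 2: A = π(d/2)² = π(3.6200e-05 m)² = 4.117e-09 m²
R_2 = (1.03×10^-7)(8.44)/(4.117e-09) = 211.2 Ω
Seg 3: A = πr² = π(7.2800e-04 m)² = 1.665e-06 m²
R_3 = (1.06×10^-6)(5.89)/(1.665e-06) = 3.75 Ω
R_total = R_1 + R_2 + R_3 = 215 Ω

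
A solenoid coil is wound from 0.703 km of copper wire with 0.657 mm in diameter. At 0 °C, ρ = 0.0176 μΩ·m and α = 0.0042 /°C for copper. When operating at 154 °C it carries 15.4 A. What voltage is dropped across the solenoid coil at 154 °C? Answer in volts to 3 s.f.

ρ = 0.0176 μΩ·m = 1.76×10^-8 Ω·m
A = π(d/2)² = π(3.2850e-04 m)² = 3.390e-07 m²
R₍0₎ = ρL/A = (1.76×10^-8)(703)/(3.390e-07) = 36.5 Ω
R₍154₎ = R₍0₎(1 + αΔT) = 36.5 × (1 + 0.0042×154) = 60.1 Ω
V = IR = 15.4 × 60.1 = 926 V

926 V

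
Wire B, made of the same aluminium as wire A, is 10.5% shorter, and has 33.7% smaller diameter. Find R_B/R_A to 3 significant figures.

R ∝ L/d², so R_B/R_A = (1 − 10.5/100) × (1 − 33.7/100)⁻²
= 0.895 × 2.275 = 2.04

2.04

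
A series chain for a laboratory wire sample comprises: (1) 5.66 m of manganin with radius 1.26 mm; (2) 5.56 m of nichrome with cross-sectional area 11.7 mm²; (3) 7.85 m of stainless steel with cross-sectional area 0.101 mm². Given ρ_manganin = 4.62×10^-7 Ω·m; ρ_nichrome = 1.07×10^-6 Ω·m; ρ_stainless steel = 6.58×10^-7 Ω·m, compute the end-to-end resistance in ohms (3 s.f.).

Seg 1: A = πr² = π(1.2600e-03 m)² = 4.988e-06 m²
R_1 = (4.62×10^-7)(5.66)/(4.988e-06) = 0.5243 Ω
Seg 2: A = 11.7 mm² = 1.170e-05 m²
R_2 = (1.07×10^-6)(5.56)/(1.170e-05) = 0.5085 Ω
Seg 3: A = 0.101 mm² = 1.010e-07 m²
R_3 = (6.58×10^-7)(7.85)/(1.010e-07) = 51.14 Ω
R_total = R_1 + R_2 + R_3 = 52.2 Ω

52.2 Ω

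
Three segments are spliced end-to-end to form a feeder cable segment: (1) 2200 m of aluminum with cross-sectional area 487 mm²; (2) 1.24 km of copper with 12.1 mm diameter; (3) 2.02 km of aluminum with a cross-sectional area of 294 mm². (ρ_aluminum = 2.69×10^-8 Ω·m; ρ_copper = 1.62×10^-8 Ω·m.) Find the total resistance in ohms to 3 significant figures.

0.481 Ω

Seg 1: A = 487 mm² = 4.870e-04 m²
R_1 = (2.69×10^-8)(2200)/(4.870e-04) = 0.1215 Ω
Seg 2: A = π(d/2)² = π(6.0500e-03 m)² = 1.150e-04 m²
R_2 = (1.62×10^-8)(1240)/(1.150e-04) = 0.1747 Ω
Seg 3: A = 294 mm² = 2.940e-04 m²
R_3 = (2.69×10^-8)(2020)/(2.940e-04) = 0.1848 Ω
R_total = R_1 + R_2 + R_3 = 0.481 Ω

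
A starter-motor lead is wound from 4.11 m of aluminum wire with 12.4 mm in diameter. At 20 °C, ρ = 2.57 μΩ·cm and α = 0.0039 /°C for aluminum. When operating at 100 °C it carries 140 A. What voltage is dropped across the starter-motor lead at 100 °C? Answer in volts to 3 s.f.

ρ = 2.57 μΩ·cm = 2.57×10^-8 Ω·m
A = π(d/2)² = π(6.2000e-03 m)² = 1.208e-04 m²
R₍20₎ = ρL/A = (2.57×10^-8)(4.11)/(1.208e-04) = 8.747×10^-4 Ω
R₍100₎ = R₍20₎(1 + αΔT) = 8.747×10^-4 × (1 + 0.0039×80) = 0.001148 Ω
V = IR = 140 × 0.001148 = 0.161 V

0.161 V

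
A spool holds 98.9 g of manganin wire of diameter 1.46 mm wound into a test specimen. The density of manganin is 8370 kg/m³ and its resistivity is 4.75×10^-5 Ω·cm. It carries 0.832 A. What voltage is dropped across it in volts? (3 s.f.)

1.67 V

ρ = 4.75×10^-5 Ω·cm = 4.75×10^-7 Ω·m
A = π(d/2)² = π(7.3000e-04 m)² = 1.6742e-06 m²
L = m/(density·A) = 0.0989/(8370×1.6742e-06) = 7.058 m
R = ρL/A = (4.75×10^-7)(7.058)/(1.6742e-06) = 2.003 Ω
V = IR = 0.832 × 2.003 = 1.67 V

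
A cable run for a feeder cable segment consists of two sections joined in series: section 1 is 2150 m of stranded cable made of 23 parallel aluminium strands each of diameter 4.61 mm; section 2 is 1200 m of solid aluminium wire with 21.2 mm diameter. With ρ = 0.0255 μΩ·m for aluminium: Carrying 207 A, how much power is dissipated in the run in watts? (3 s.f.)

ρ = 0.0255 μΩ·m = 2.55×10^-8 Ω·m
Section 1: A_strand = π(2.3050e-03)² = 1.669e-05 m²; R₁ = ρL/(N·A_s) = (2.55×10^-8)(2150)/(23×1.669e-05) = 0.1428 Ω
Section 2: A = π(d/2)² = π(1.0600e-02 m)² = 3.530e-04 m²
R₂ = (2.55×10^-8)(1200)/(3.530e-04) = 0.08669 Ω
R = R₁ + R₂ = 0.2295 Ω
P = I²R = (207)² × 0.2295 = 9830 W

9830 W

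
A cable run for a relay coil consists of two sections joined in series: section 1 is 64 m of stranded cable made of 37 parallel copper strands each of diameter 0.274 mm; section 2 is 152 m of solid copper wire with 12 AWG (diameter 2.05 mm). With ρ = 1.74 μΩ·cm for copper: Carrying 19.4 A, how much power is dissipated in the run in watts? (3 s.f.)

494 W

ρ = 1.74 μΩ·cm = 1.74×10^-8 Ω·m
Section 1: A_strand = π(1.3700e-04)² = 5.896e-08 m²; R₁ = ρL/(N·A_s) = (1.74×10^-8)(64)/(37×5.896e-08) = 0.5104 Ω
Section 2: A = π(2.05/2 mm)² = π(1.0250e-03 m)² = 3.301e-06 m²
R₂ = (1.74×10^-8)(152)/(3.301e-06) = 0.8013 Ω
R = R₁ + R₂ = 1.312 Ω
P = I²R = (19.4)² × 1.312 = 494 W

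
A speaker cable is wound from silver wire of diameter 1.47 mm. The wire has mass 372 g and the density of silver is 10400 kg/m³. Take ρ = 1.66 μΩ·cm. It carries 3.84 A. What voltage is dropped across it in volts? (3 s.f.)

0.792 V

ρ = 1.66 μΩ·cm = 1.66×10^-8 Ω·m
A = π(d/2)² = π(7.3500e-04 m)² = 1.6972e-06 m²
L = m/(density·A) = 0.372/(10400×1.6972e-06) = 21.08 m
R = ρL/A = (1.66×10^-8)(21.08)/(1.6972e-06) = 0.2061 Ω
V = IR = 3.84 × 0.2061 = 0.792 V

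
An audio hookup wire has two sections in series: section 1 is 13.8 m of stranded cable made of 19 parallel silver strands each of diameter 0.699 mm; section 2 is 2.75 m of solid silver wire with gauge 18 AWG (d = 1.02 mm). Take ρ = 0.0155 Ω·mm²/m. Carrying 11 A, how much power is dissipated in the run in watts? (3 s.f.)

ρ = 0.0155 Ω·mm²/m = 1.55×10^-8 Ω·m
Section 1: A_strand = π(3.4950e-04)² = 3.837e-07 m²; R₁ = ρL/(N·A_s) = (1.55×10^-8)(13.8)/(19×3.837e-07) = 0.02934 Ω
Section 2: A = π(1.02/2 mm)² = π(5.1000e-04 m)² = 8.171e-07 m²
R₂ = (1.55×10^-8)(2.75)/(8.171e-07) = 0.05216 Ω
R = R₁ + R₂ = 0.0815 Ω
P = I²R = (11)² × 0.0815 = 9.86 W

9.86 W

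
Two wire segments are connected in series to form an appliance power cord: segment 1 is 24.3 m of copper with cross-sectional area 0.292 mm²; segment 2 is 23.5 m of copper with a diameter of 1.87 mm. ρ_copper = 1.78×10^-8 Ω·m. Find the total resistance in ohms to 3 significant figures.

Segment 1: A = 0.292 mm² = 2.920e-07 m²
R₁ = ρL/A = (1.78×10^-8)(24.3)/(2.920e-07) = 1.481 Ω
Segment 2: A = π(d/2)² = π(9.3500e-04 m)² = 2.746e-06 m²
R₂ = (1.78×10^-8)(23.5)/(2.746e-06) = 0.1523 Ω
R = R₁ + R₂ = 1.63 Ω

1.63 Ω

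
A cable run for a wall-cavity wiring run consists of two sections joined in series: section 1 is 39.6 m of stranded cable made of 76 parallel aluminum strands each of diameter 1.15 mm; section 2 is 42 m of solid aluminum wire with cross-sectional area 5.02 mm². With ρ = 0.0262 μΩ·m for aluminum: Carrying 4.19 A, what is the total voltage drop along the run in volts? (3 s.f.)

0.974 V

ρ = 0.0262 μΩ·m = 2.62×10^-8 Ω·m
Section 1: A_strand = π(5.7500e-04)² = 1.039e-06 m²; R₁ = ρL/(N·A_s) = (2.62×10^-8)(39.6)/(76×1.039e-06) = 0.01314 Ω
Section 2: A = 5.02 mm² = 5.020e-06 m²
R₂ = (2.62×10^-8)(42)/(5.020e-06) = 0.2192 Ω
R = R₁ + R₂ = 0.2323 Ω
V = IR = 4.19 × 0.2323 = 0.974 V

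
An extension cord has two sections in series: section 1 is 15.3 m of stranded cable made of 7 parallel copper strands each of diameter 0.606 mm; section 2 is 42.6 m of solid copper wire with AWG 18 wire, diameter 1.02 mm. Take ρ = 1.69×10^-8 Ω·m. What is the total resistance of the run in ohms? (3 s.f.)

Section 1: A_strand = π(3.0300e-04)² = 2.884e-07 m²; R₁ = ρL/(N·A_s) = (1.69×10^-8)(15.3)/(7×2.884e-07) = 0.1281 Ω
Section 2: A = π(1.02/2 mm)² = π(5.1000e-04 m)² = 8.171e-07 m²
R₂ = (1.69×10^-8)(42.6)/(8.171e-07) = 0.8811 Ω
R = R₁ + R₂ = 1.01 Ω

1.01 Ω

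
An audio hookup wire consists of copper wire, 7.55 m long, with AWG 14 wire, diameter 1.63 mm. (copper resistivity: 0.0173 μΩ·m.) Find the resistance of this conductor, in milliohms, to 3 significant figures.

62.6 mΩ

ρ = 0.0173 μΩ·m = 1.73×10^-8 Ω·m
A = π(1.63/2 mm)² = π(8.1500e-04 m)² = 2.087e-06 m²
R = ρL/A = (1.73×10^-8)(7.55 m)/(2.087e-06 m²) = 62.6 mΩ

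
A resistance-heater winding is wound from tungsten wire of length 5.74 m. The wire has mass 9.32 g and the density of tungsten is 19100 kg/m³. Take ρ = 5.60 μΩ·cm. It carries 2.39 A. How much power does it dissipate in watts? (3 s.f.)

ρ = 5.60 μΩ·cm = 5.60×10^-8 Ω·m
A = m/(density·L) = 0.00932/(19100×5.74) = 8.5010e-08 m²
R = ρL/A = (5.60×10^-8)(5.74)/(8.5010e-08) = 3.781 Ω
P = I²R = (2.39)² × 3.781 = 21.6 W

21.6 W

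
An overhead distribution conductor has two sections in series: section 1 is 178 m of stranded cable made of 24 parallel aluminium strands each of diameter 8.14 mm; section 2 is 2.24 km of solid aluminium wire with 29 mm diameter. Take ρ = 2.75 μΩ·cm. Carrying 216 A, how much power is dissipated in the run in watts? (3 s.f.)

4530 W

ρ = 2.75 μΩ·cm = 2.75×10^-8 Ω·m
Section 1: A_strand = π(4.0700e-03)² = 5.204e-05 m²; R₁ = ρL/(N·A_s) = (2.75×10^-8)(178)/(24×5.204e-05) = 0.003919 Ω
Section 2: A = π(d/2)² = π(1.4500e-02 m)² = 6.605e-04 m²
R₂ = (2.75×10^-8)(2240)/(6.605e-04) = 0.09326 Ω
R = R₁ + R₂ = 0.09718 Ω
P = I²R = (216)² × 0.09718 = 4530 W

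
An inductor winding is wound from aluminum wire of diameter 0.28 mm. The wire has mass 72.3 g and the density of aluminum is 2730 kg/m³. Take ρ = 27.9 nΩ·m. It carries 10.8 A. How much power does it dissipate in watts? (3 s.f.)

ρ = 27.9 nΩ·m = 2.79×10^-8 Ω·m
A = π(d/2)² = π(1.4000e-04 m)² = 6.1575e-08 m²
L = m/(density·A) = 0.0723/(2730×6.1575e-08) = 430.1 m
R = ρL/A = (2.79×10^-8)(430.1)/(6.1575e-08) = 194.9 Ω
P = I²R = (10.8)² × 194.9 = 22700 W

22700 W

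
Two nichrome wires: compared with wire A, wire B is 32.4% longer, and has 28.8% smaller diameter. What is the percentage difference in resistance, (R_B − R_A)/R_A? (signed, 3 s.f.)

R ∝ L/d², so R_B/R_A = (1 + 32.4/100) × (1 − 28.8/100)⁻²
= 1.324 × 1.973 = 2.612
(R_B − R_A)/R_A = 2.612 − 1 = 161%

161%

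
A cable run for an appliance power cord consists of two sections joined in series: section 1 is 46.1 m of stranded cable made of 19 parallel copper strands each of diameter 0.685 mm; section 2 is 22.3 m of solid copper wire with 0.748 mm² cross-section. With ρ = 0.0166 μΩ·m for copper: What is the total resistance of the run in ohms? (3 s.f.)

0.604 Ω

ρ = 0.0166 μΩ·m = 1.66×10^-8 Ω·m
Section 1: A_strand = π(3.4250e-04)² = 3.685e-07 m²; R₁ = ρL/(N·A_s) = (1.66×10^-8)(46.1)/(19×3.685e-07) = 0.1093 Ω
Section 2: A = 0.748 mm² = 7.480e-07 m²
R₂ = (1.66×10^-8)(22.3)/(7.480e-07) = 0.4949 Ω
R = R₁ + R₂ = 0.604 Ω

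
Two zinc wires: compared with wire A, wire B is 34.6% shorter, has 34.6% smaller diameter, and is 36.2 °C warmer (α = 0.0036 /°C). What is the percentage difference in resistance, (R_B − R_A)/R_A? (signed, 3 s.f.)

R ∝ ρL/d² with ρ ∝ (1+αΔT), so R_B/R_A = (1 − 34.6/100) × (1 − 34.6/100)⁻² × (1 + 0.0036×36.2)
= 0.654 × 2.338 × 1.13 = 1.728
(R_B − R_A)/R_A = 1.728 − 1 = 72.8%

72.8%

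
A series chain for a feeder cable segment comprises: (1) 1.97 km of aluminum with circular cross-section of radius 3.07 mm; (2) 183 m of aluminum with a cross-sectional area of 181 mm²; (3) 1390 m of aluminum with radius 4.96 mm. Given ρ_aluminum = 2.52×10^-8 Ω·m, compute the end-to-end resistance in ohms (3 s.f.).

2.16 Ω

Seg 1: A = πr² = π(3.0700e-03 m)² = 2.961e-05 m²
R_1 = (2.52×10^-8)(1970)/(2.961e-05) = 1.677 Ω
Seg 2: A = 181 mm² = 1.810e-04 m²
R_2 = (2.52×10^-8)(183)/(1.810e-04) = 0.02548 Ω
Seg 3: A = πr² = π(4.9600e-03 m)² = 7.729e-05 m²
R_3 = (2.52×10^-8)(1390)/(7.729e-05) = 0.4532 Ω
R_total = R_1 + R_2 + R_3 = 2.16 Ω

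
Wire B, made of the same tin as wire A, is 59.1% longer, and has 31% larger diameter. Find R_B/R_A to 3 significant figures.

0.927

R ∝ L/d², so R_B/R_A = (1 + 59.1/100) × (1 + 31/100)⁻²
= 1.591 × 0.5827 = 0.927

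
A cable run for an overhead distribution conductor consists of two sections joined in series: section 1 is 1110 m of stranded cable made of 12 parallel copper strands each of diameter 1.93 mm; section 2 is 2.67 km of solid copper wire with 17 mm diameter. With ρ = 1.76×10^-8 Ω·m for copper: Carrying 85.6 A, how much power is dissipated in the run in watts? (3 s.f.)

Section 1: A_strand = π(9.6500e-04)² = 2.926e-06 m²; R₁ = ρL/(N·A_s) = (1.76×10^-8)(1110)/(12×2.926e-06) = 0.5565 Ω
Section 2: A = π(d/2)² = π(8.5000e-03 m)² = 2.270e-04 m²
R₂ = (1.76×10^-8)(2670)/(2.270e-04) = 0.207 Ω
R = R₁ + R₂ = 0.7635 Ω
P = I²R = (85.6)² × 0.7635 = 5590 W

5590 W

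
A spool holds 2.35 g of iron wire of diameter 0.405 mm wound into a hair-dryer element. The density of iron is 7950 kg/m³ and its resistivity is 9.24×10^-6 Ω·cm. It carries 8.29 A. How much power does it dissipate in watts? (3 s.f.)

ρ = 9.24×10^-6 Ω·cm = 9.24×10^-8 Ω·m
A = π(d/2)² = π(2.0250e-04 m)² = 1.2882e-07 m²
L = m/(density·A) = 0.00235/(7950×1.2882e-07) = 2.295 m
R = ρL/A = (9.24×10^-8)(2.295)/(1.2882e-07) = 1.646 Ω
P = I²R = (8.29)² × 1.646 = 113 W

113 W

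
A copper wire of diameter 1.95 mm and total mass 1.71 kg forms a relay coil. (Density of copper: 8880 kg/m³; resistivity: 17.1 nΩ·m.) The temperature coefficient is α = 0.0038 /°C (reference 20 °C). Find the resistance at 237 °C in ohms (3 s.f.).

0.674 Ω

ρ = 17.1 nΩ·m = 1.71×10^-8 Ω·m
A = π(d/2)² = π(9.7500e-04 m)² = 2.9865e-06 m²
L = m/(density·A) = 1.71/(8880×2.9865e-06) = 64.48 m
R = ρL/A = (1.71×10^-8)(64.48)/(2.9865e-06) = 0.3692 Ω
R(237 °C) = 0.3692 × (1 + 0.0038×217) = 0.674 Ω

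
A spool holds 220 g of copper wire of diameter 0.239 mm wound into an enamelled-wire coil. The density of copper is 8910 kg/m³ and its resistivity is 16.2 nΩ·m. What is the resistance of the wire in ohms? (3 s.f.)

ρ = 16.2 nΩ·m = 1.62×10^-8 Ω·m
A = π(d/2)² = π(1.1950e-04 m)² = 4.4863e-08 m²
L = m/(density·A) = 0.22/(8910×4.4863e-08) = 550.4 m
R = ρL/A = (1.62×10^-8)(550.4)/(4.4863e-08) = 199 Ω

199 Ω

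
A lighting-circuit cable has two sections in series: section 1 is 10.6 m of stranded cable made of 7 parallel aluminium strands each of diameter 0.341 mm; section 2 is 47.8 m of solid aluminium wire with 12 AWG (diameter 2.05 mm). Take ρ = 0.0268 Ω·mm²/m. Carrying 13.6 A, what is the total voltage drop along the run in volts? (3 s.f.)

11.3 V

ρ = 0.0268 Ω·mm²/m = 2.68×10^-8 Ω·m
Section 1: A_strand = π(1.7050e-04)² = 9.133e-08 m²; R₁ = ρL/(N·A_s) = (2.68×10^-8)(10.6)/(7×9.133e-08) = 0.4444 Ω
Section 2: A = π(2.05/2 mm)² = π(1.0250e-03 m)² = 3.301e-06 m²
R₂ = (2.68×10^-8)(47.8)/(3.301e-06) = 0.3881 Ω
R = R₁ + R₂ = 0.8325 Ω
V = IR = 13.6 × 0.8325 = 11.3 V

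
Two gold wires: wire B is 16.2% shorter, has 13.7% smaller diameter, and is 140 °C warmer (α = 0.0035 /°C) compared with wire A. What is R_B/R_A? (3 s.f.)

R ∝ ρL/d² with ρ ∝ (1+αΔT), so R_B/R_A = (1 − 16.2/100) × (1 − 13.7/100)⁻² × (1 + 0.0035×140)
= 0.838 × 1.343 × 1.49 = 1.68

1.68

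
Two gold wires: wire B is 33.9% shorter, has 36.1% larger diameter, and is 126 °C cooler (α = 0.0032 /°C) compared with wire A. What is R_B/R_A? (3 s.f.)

0.213

R ∝ ρL/d² with ρ ∝ (1+αΔT), so R_B/R_A = (1 − 33.9/100) × (1 + 36.1/100)⁻² × (1 − 0.0032×126)
= 0.661 × 0.5399 × 0.5968 = 0.213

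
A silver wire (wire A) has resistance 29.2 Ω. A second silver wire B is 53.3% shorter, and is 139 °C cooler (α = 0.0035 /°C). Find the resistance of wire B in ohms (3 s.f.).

7.00 Ω

R ∝ ρL/d² with ρ ∝ (1+αΔT), so R_B/R_A = (1 − 53.3/100) × (1 − 0.0035×139)
= 0.467 × 0.5135 = 0.2398
R_B = 0.2398 × 29.2 = 7.00 Ω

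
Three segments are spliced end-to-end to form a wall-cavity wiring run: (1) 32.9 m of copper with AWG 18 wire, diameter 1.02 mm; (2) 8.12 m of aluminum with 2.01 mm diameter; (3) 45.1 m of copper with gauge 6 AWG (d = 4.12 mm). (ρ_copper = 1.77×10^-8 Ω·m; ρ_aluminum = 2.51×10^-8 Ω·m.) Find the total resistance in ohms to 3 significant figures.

Seg 1: A = π(1.02/2 mm)² = π(5.1000e-04 m)² = 8.171e-07 m²
R_1 = (1.77×10^-8)(32.9)/(8.171e-07) = 0.7127 Ω
Seg 2: A = π(d/2)² = π(1.0050e-03 m)² = 3.173e-06 m²
R_2 = (2.51×10^-8)(8.12)/(3.173e-06) = 0.06423 Ω
Seg 3: A = π(4.12/2 mm)² = π(2.0600e-03 m)² = 1.333e-05 m²
R_3 = (1.77×10^-8)(45.1)/(1.333e-05) = 0.05988 Ω
R_total = R_1 + R_2 + R_3 = 0.837 Ω

0.837 Ω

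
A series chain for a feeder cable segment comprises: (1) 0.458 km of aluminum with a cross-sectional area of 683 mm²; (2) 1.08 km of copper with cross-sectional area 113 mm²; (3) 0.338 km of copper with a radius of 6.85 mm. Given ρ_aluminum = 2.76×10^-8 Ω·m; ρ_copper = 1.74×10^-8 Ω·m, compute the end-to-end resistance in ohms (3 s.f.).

0.225 Ω

Seg 1: A = 683 mm² = 6.830e-04 m²
R_1 = (2.76×10^-8)(458)/(6.830e-04) = 0.01851 Ω
Seg 2: A = 113 mm² = 1.130e-04 m²
R_2 = (1.74×10^-8)(1080)/(1.130e-04) = 0.1663 Ω
Seg 3: A = πr² = π(6.8500e-03 m)² = 1.474e-04 m²
R_3 = (1.74×10^-8)(338)/(1.474e-04) = 0.0399 Ω
R_total = R_1 + R_2 + R_3 = 0.225 Ω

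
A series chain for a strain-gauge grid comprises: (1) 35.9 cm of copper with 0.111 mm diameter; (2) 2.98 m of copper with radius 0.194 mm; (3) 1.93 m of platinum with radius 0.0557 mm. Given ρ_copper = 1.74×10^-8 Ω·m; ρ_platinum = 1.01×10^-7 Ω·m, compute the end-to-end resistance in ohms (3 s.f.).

Seg 1: A = π(d/2)² = π(5.5500e-05 m)² = 9.677e-09 m²
R_1 = (1.74×10^-8)(0.359)/(9.677e-09) = 0.6455 Ω
Seg 2: A = πr² = π(1.9400e-04 m)² = 1.182e-07 m²
R_2 = (1.74×10^-8)(2.98)/(1.182e-07) = 0.4385 Ω
Seg 3: A = πr² = π(5.5700e-05 m)² = 9.747e-09 m²
R_3 = (1.01×10^-7)(1.93)/(9.747e-09) = 20 Ω
R_total = R_1 + R_2 + R_3 = 21.1 Ω

21.1 Ω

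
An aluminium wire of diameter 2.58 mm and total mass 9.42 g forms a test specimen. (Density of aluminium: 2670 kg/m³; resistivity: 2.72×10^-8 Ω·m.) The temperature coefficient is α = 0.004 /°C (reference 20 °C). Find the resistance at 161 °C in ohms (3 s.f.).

A = π(d/2)² = π(1.2900e-03 m)² = 5.2279e-06 m²
L = m/(density·A) = 0.00942/(2670×5.2279e-06) = 0.6749 m
R = ρL/A = (2.72×10^-8)(0.6749)/(5.2279e-06) = 0.003511 Ω
R(161 °C) = 0.003511 × (1 + 0.004×141) = 0.00549 Ω

0.00549 Ω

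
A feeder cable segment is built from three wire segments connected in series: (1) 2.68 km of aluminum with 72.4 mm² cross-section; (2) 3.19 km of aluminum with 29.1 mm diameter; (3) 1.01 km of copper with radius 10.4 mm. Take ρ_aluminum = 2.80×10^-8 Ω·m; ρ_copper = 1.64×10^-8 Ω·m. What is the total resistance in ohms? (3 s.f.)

1.22 Ω

Seg 1: A = 72.4 mm² = 7.240e-05 m²
R_1 = (2.80×10^-8)(2680)/(7.240e-05) = 1.036 Ω
Seg 2: A = π(d/2)² = π(1.4550e-02 m)² = 6.651e-04 m²
R_2 = (2.80×10^-8)(3190)/(6.651e-04) = 0.1343 Ω
Seg 3: A = πr² = π(1.0400e-02 m)² = 3.398e-04 m²
R_3 = (1.64×10^-8)(1010)/(3.398e-04) = 0.04875 Ω
R_total = R_1 + R_2 + R_3 = 1.22 Ω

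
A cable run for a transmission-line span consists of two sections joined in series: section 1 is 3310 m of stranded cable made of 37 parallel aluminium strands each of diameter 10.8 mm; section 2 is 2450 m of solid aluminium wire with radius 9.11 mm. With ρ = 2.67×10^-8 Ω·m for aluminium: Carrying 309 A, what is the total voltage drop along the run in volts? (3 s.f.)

Section 1: A_strand = π(5.4000e-03)² = 9.161e-05 m²; R₁ = ρL/(N·A_s) = (2.67×10^-8)(3310)/(37×9.161e-05) = 0.02607 Ω
Section 2: A = πr² = π(9.1100e-03 m)² = 2.607e-04 m²
R₂ = (2.67×10^-8)(2450)/(2.607e-04) = 0.2509 Ω
R = R₁ + R₂ = 0.277 Ω
V = IR = 309 × 0.277 = 85.6 V

85.6 V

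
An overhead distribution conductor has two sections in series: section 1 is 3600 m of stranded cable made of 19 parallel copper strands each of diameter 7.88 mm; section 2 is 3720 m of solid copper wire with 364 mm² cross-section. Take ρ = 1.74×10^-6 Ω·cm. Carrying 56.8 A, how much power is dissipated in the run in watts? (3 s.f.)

ρ = 1.74×10^-6 Ω·cm = 1.74×10^-8 Ω·m
Section 1: A_strand = π(3.9400e-03)² = 4.877e-05 m²; R₁ = ρL/(N·A_s) = (1.74×10^-8)(3600)/(19×4.877e-05) = 0.0676 Ω
Section 2: A = 364 mm² = 3.640e-04 m²
R₂ = (1.74×10^-8)(3720)/(3.640e-04) = 0.1778 Ω
R = R₁ + R₂ = 0.2454 Ω
P = I²R = (56.8)² × 0.2454 = 792 W

792 W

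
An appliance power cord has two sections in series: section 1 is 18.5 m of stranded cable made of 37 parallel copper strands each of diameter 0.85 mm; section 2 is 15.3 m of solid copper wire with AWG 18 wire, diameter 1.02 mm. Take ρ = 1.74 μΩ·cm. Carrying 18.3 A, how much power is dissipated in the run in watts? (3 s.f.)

114 W

ρ = 1.74 μΩ·cm = 1.74×10^-8 Ω·m
Section 1: A_strand = π(4.2500e-04)² = 5.675e-07 m²; R₁ = ρL/(N·A_s) = (1.74×10^-8)(18.5)/(37×5.675e-07) = 0.01533 Ω
Section 2: A = π(1.02/2 mm)² = π(5.1000e-04 m)² = 8.171e-07 m²
R₂ = (1.74×10^-8)(15.3)/(8.171e-07) = 0.3258 Ω
R = R₁ + R₂ = 0.3411 Ω
P = I²R = (18.3)² × 0.3411 = 114 W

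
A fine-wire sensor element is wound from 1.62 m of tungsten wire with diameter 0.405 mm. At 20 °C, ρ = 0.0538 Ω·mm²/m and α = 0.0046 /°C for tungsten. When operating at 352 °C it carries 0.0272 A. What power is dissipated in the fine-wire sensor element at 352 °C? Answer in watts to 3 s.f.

0.00126 W

ρ = 0.0538 Ω·mm²/m = 5.38×10^-8 Ω·m
A = π(d/2)² = π(2.0250e-04 m)² = 1.288e-07 m²
R₍20₎ = ρL/A = (5.38×10^-8)(1.62)/(1.288e-07) = 0.6765 Ω
R₍352₎ = R₍20₎(1 + αΔT) = 0.6765 × (1 + 0.0046×332) = 1.71 Ω
P = I²R = (0.0272)² × 1.71 = 0.00126 W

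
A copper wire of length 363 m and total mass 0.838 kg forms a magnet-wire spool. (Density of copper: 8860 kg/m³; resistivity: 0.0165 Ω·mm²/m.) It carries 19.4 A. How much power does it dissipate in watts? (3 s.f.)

ρ = 0.0165 Ω·mm²/m = 1.65×10^-8 Ω·m
A = m/(density·L) = 0.838/(8860×363) = 2.6056e-07 m²
R = ρL/A = (1.65×10^-8)(363)/(2.6056e-07) = 22.99 Ω
P = I²R = (19.4)² × 22.99 = 8650 W

8650 W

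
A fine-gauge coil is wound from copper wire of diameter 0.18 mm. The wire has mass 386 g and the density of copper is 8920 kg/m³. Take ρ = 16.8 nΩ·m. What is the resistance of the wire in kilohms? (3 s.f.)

1.12 kΩ

ρ = 16.8 nΩ·m = 1.68×10^-8 Ω·m
A = π(d/2)² = π(9.0000e-05 m)² = 2.5447e-08 m²
L = m/(density·A) = 0.386/(8920×2.5447e-08) = 1701 m
R = ρL/A = (1.68×10^-8)(1701)/(2.5447e-08) = 1.12 kΩ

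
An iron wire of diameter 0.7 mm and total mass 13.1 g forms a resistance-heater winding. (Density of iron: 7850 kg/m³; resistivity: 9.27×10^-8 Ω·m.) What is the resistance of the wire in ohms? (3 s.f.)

1.04 Ω

A = π(d/2)² = π(3.5000e-04 m)² = 3.8485e-07 m²
L = m/(density·A) = 0.0131/(7850×3.8485e-07) = 4.336 m
R = ρL/A = (9.27×10^-8)(4.336)/(3.8485e-07) = 1.04 Ω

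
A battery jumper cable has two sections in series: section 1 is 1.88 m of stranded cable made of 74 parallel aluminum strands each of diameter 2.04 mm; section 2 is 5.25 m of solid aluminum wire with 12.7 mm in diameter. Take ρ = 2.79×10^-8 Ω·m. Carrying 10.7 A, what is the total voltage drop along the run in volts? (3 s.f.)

Section 1: A_strand = π(1.0200e-03)² = 3.269e-06 m²; R₁ = ρL/(N·A_s) = (2.79×10^-8)(1.88)/(74×3.269e-06) = 2.169×10^-4 Ω
Section 2: A = π(d/2)² = π(6.3500e-03 m)² = 1.267e-04 m²
R₂ = (2.79×10^-8)(5.25)/(1.267e-04) = 0.001156 Ω
R = R₁ + R₂ = 0.001373 Ω
V = IR = 10.7 × 0.001373 = 0.0147 V

0.0147 V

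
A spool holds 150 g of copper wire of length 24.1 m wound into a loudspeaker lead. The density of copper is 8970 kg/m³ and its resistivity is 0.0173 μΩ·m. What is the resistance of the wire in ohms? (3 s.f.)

0.601 Ω

ρ = 0.0173 μΩ·m = 1.73×10^-8 Ω·m
A = m/(density·L) = 0.15/(8970×24.1) = 6.9388e-07 m²
R = ρL/A = (1.73×10^-8)(24.1)/(6.9388e-07) = 0.601 Ω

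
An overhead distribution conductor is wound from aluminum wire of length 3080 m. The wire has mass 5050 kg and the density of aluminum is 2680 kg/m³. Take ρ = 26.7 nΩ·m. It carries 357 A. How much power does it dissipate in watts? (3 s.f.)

17100 W

ρ = 26.7 nΩ·m = 2.67×10^-8 Ω·m
A = m/(density·L) = 5050/(2680×3080) = 6.1179e-04 m²
R = ρL/A = (2.67×10^-8)(3080)/(6.1179e-04) = 0.1344 Ω
P = I²R = (357)² × 0.1344 = 17100 W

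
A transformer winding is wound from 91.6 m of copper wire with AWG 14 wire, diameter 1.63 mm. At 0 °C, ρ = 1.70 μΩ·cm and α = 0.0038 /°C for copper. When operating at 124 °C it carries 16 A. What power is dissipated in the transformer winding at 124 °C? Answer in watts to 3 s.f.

281 W

ρ = 1.70 μΩ·cm = 1.70×10^-8 Ω·m
A = π(1.63/2 mm)² = π(8.1500e-04 m)² = 2.087e-06 m²
R₍0₎ = ρL/A = (1.70×10^-8)(91.6)/(2.087e-06) = 0.7462 Ω
R₍124₎ = R₍0₎(1 + αΔT) = 0.7462 × (1 + 0.0038×124) = 1.098 Ω
P = I²R = (16)² × 1.098 = 281 W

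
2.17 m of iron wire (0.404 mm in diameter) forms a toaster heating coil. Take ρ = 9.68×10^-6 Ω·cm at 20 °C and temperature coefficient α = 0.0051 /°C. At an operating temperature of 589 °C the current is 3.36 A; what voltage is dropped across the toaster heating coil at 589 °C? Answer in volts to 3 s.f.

ρ = 9.68×10^-6 Ω·cm = 9.68×10^-8 Ω·m
A = π(d/2)² = π(2.0200e-04 m)² = 1.282e-07 m²
R₍20₎ = ρL/A = (9.68×10^-8)(2.17)/(1.282e-07) = 1.639 Ω
R₍589₎ = R₍20₎(1 + αΔT) = 1.639 × (1 + 0.0051×569) = 6.394 Ω
V = IR = 3.36 × 6.394 = 21.5 V

21.5 V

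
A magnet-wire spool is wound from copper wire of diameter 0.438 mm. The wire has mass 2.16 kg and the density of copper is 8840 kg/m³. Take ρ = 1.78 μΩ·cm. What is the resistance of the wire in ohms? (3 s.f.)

ρ = 1.78 μΩ·cm = 1.78×10^-8 Ω·m
A = π(d/2)² = π(2.1900e-04 m)² = 1.5067e-07 m²
L = m/(density·A) = 2.16/(8840×1.5067e-07) = 1622 m
R = ρL/A = (1.78×10^-8)(1622)/(1.5067e-07) = 192 Ω

192 Ω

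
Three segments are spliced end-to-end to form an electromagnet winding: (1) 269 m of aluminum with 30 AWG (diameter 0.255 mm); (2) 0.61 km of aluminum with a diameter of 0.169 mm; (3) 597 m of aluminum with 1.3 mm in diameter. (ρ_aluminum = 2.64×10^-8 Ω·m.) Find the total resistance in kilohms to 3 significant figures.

Seg 1: A = π(0.255/2 mm)² = π(1.2750e-04 m)² = 5.107e-08 m²
R_1 = (2.64×10^-8)(269)/(5.107e-08) = 139.1 Ω
Seg 2: A = π(d/2)² = π(8.4500e-05 m)² = 2.243e-08 m²
R_2 = (2.64×10^-8)(610)/(2.243e-08) = 717.9 Ω
Seg 3: A = π(d/2)² = π(6.5000e-04 m)² = 1.327e-06 m²
R_3 = (2.64×10^-8)(597)/(1.327e-06) = 11.87 Ω
R_total = R_1 + R_2 + R_3 = 0.869 kΩ

0.869 kΩ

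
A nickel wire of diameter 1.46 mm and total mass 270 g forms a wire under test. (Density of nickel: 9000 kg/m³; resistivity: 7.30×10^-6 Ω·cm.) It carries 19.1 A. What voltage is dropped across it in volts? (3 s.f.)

14.9 V

ρ = 7.30×10^-6 Ω·cm = 7.30×10^-8 Ω·m
A = π(d/2)² = π(7.3000e-04 m)² = 1.6742e-06 m²
L = m/(density·A) = 0.27/(9000×1.6742e-06) = 17.92 m
R = ρL/A = (7.30×10^-8)(17.92)/(1.6742e-06) = 0.7814 Ω
V = IR = 19.1 × 0.7814 = 14.9 V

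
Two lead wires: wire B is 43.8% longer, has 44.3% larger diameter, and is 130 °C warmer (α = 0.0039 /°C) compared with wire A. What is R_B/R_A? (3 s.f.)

1.04

R ∝ ρL/d² with ρ ∝ (1+αΔT), so R_B/R_A = (1 + 43.8/100) × (1 + 44.3/100)⁻² × (1 + 0.0039×130)
= 1.438 × 0.4803 × 1.507 = 1.04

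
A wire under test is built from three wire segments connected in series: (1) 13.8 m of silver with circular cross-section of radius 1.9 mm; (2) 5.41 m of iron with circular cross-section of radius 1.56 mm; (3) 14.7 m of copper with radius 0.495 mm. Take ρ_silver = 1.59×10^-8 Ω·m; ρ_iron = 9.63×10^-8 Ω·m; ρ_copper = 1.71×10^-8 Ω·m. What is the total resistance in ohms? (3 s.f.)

0.414 Ω

Seg 1: A = πr² = π(1.9000e-03 m)² = 1.134e-05 m²
R_1 = (1.59×10^-8)(13.8)/(1.134e-05) = 0.01935 Ω
Seg 2: A = πr² = π(1.5600e-03 m)² = 7.645e-06 m²
R_2 = (9.63×10^-8)(5.41)/(7.645e-06) = 0.06814 Ω
Seg 3: A = πr² = π(4.9500e-04 m)² = 7.698e-07 m²
R_3 = (1.71×10^-8)(14.7)/(7.698e-07) = 0.3266 Ω
R_total = R_1 + R_2 + R_3 = 0.414 Ω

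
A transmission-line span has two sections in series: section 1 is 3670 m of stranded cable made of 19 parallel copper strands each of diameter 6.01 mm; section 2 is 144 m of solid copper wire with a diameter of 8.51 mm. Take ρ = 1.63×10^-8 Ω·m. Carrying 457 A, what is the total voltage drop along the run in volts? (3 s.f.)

Section 1: A_strand = π(3.0050e-03)² = 2.837e-05 m²; R₁ = ρL/(N·A_s) = (1.63×10^-8)(3670)/(19×2.837e-05) = 0.111 Ω
Section 2: A = π(d/2)² = π(4.2550e-03 m)² = 5.688e-05 m²
R₂ = (1.63×10^-8)(144)/(5.688e-05) = 0.04127 Ω
R = R₁ + R₂ = 0.1523 Ω
V = IR = 457 × 0.1523 = 69.6 V

69.6 V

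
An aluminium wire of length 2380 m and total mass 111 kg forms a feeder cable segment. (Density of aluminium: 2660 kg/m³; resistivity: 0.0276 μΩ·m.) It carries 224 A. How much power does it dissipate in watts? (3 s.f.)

1.88×10^5 W

ρ = 0.0276 μΩ·m = 2.76×10^-8 Ω·m
A = m/(density·L) = 111/(2660×2380) = 1.7533e-05 m²
R = ρL/A = (2.76×10^-8)(2380)/(1.7533e-05) = 3.746 Ω
P = I²R = (224)² × 3.746 = 1.88×10^5 W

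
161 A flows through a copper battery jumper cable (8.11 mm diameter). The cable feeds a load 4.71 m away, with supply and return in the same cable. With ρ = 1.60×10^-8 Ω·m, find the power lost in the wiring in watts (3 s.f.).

A = π(d/2)² = π(4.0550e-03 m)² = 5.166e-05 m²
Total conductor length (both ways) L = 2 × 4.71 = 9.42 m
R = ρL/A = (1.60×10^-8)(9.42)/(5.166e-05) = 0.002918 Ω
P = I²R = (161)² × 0.002918 = 75.6 W

75.6 W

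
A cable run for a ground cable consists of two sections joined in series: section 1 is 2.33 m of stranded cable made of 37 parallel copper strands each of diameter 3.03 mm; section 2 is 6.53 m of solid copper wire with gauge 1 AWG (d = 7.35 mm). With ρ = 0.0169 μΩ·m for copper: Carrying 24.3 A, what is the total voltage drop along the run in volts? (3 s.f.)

0.0668 V

ρ = 0.0169 μΩ·m = 1.69×10^-8 Ω·m
Section 1: A_strand = π(1.5150e-03)² = 7.211e-06 m²; R₁ = ρL/(N·A_s) = (1.69×10^-8)(2.33)/(37×7.211e-06) = 1.476×10^-4 Ω
Section 2: A = π(7.35/2 mm)² = π(3.6750e-03 m)² = 4.243e-05 m²
R₂ = (1.69×10^-8)(6.53)/(4.243e-05) = 0.002601 Ω
R = R₁ + R₂ = 0.002749 Ω
V = IR = 24.3 × 0.002749 = 0.0668 V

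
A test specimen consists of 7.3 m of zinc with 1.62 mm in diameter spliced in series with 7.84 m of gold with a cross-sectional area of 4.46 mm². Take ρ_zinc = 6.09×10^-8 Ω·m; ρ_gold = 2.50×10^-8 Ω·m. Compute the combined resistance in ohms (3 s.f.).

Segment 1: A = π(d/2)² = π(8.1000e-04 m)² = 2.061e-06 m²
R₁ = ρL/A = (6.09×10^-8)(7.3)/(2.061e-06) = 0.2157 Ω
Segment 2: A = 4.46 mm² = 4.460e-06 m²
R₂ = (2.50×10^-8)(7.84)/(4.460e-06) = 0.04395 Ω
R = R₁ + R₂ = 0.260 Ω

0.260 Ω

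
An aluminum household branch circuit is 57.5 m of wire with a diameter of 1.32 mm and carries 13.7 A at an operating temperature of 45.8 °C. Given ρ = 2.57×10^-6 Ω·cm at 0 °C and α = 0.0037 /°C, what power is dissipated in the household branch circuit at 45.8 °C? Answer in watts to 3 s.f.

237 W

ρ = 2.57×10^-6 Ω·cm = 2.57×10^-8 Ω·m
A = π(d/2)² = π(6.6000e-04 m)² = 1.368e-06 m²
R₍0₎ = ρL/A = (2.57×10^-8)(57.5)/(1.368e-06) = 1.08 Ω
R₍45.8₎ = R₍0₎(1 + αΔT) = 1.08 × (1 + 0.0037×45.8) = 1.263 Ω
P = I²R = (13.7)² × 1.263 = 237 W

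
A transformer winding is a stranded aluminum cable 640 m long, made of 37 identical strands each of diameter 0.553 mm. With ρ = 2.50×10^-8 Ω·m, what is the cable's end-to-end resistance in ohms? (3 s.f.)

A_strand = π(2.7650e-04 m)² = 2.402e-07 m²
R_strand = ρL/A = (2.50×10^-8)(640)/(2.402e-07) = 66.62 Ω
R_total = R_strand/N = 66.62/37 = 1.80 Ω

1.80 Ω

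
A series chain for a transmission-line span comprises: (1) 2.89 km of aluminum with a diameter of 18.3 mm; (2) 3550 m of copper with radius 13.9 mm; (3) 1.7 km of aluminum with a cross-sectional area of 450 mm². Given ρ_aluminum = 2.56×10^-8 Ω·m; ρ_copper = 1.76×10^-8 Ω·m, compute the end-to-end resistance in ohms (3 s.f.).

0.481 Ω

Seg 1: A = π(d/2)² = π(9.1500e-03 m)² = 2.630e-04 m²
R_1 = (2.56×10^-8)(2890)/(2.630e-04) = 0.2813 Ω
Seg 2: A = πr² = π(1.3900e-02 m)² = 6.070e-04 m²
R_2 = (1.76×10^-8)(3550)/(6.070e-04) = 0.1029 Ω
Seg 3: A = 450 mm² = 4.500e-04 m²
R_3 = (2.56×10^-8)(1700)/(4.500e-04) = 0.09671 Ω
R_total = R_1 + R_2 + R_3 = 0.481 Ω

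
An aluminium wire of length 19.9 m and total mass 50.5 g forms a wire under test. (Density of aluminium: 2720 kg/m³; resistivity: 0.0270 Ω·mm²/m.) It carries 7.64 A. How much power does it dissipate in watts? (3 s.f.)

33.6 W

ρ = 0.0270 Ω·mm²/m = 2.70×10^-8 Ω·m
A = m/(density·L) = 0.0505/(2720×19.9) = 9.3297e-07 m²
R = ρL/A = (2.70×10^-8)(19.9)/(9.3297e-07) = 0.5759 Ω
P = I²R = (7.64)² × 0.5759 = 33.6 W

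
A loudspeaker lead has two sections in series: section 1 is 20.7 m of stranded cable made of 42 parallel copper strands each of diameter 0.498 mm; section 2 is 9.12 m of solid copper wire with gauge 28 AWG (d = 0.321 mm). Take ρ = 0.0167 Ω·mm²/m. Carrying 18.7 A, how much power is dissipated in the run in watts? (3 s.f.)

ρ = 0.0167 Ω·mm²/m = 1.67×10^-8 Ω·m
Section 1: A_strand = π(2.4900e-04)² = 1.948e-07 m²; R₁ = ρL/(N·A_s) = (1.67×10^-8)(20.7)/(42×1.948e-07) = 0.04226 Ω
Section 2: A = π(0.321/2 mm)² = π(1.6050e-04 m)² = 8.093e-08 m²
R₂ = (1.67×10^-8)(9.12)/(8.093e-08) = 1.882 Ω
R = R₁ + R₂ = 1.924 Ω
P = I²R = (18.7)² × 1.924 = 673 W

673 W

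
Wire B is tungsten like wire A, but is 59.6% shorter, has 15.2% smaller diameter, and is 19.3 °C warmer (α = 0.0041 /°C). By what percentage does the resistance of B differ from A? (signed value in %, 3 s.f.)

-39.4%

R ∝ ρL/d² with ρ ∝ (1+αΔT), so R_B/R_A = (1 − 59.6/100) × (1 − 15.2/100)⁻² × (1 + 0.0041×19.3)
= 0.404 × 1.391 × 1.079 = 0.6063
(R_B − R_A)/R_A = 0.6063 − 1 = -39.4%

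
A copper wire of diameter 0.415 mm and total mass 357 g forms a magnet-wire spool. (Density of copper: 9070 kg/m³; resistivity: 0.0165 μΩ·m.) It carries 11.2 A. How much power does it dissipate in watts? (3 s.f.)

ρ = 0.0165 μΩ·m = 1.65×10^-8 Ω·m
A = π(d/2)² = π(2.0750e-04 m)² = 1.3527e-07 m²
L = m/(density·A) = 0.357/(9070×1.3527e-07) = 291 m
R = ρL/A = (1.65×10^-8)(291)/(1.3527e-07) = 35.5 Ω
P = I²R = (11.2)² × 35.5 = 4450 W

4450 W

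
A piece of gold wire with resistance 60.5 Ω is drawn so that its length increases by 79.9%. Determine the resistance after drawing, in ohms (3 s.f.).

196 Ω

k = 1 + 79.9/100 = 1.799; volume constant ⇒ A' = A/k, so R' = k²R.
R' = 3.236 × 60.5 = 196 Ω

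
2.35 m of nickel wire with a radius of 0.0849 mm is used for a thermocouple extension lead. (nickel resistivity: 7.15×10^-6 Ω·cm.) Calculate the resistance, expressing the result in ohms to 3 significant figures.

ρ = 7.15×10^-6 Ω·cm = 7.15×10^-8 Ω·m
A = πr² = π(8.4900e-05 m)² = 2.264e-08 m²
R = ρL/A = (7.15×10^-8)(2.35 m)/(2.264e-08 m²) = 7.42 Ω

7.42 Ω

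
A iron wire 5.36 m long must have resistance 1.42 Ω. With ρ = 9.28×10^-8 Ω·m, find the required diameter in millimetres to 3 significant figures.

A = ρL/R = (9.28×10^-8)(5.36)/(1.42) = 3.503e-07 m²
d = 2√(A/π) = 6.678e-04 m = 0.668 mm

0.668 mm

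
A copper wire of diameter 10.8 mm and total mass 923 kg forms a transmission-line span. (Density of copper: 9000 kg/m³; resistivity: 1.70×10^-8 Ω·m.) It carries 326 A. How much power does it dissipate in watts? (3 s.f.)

A = π(d/2)² = π(5.4000e-03 m)² = 9.1609e-05 m²
L = m/(density·A) = 923/(9000×9.1609e-05) = 1119 m
R = ρL/A = (1.70×10^-8)(1119)/(9.1609e-05) = 0.2077 Ω
P = I²R = (326)² × 0.2077 = 22100 W

22100 W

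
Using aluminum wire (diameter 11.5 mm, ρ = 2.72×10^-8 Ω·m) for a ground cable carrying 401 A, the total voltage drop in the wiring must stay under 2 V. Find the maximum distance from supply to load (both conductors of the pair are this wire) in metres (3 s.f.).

9.52 m

A = π(d/2)² = π(5.7500e-03 m)² = 1.039e-04 m²
L_max = V_max·A/(2·ρI) = (2)(1.039e-04)/(2×2.72×10^-8×401) = 9.52 m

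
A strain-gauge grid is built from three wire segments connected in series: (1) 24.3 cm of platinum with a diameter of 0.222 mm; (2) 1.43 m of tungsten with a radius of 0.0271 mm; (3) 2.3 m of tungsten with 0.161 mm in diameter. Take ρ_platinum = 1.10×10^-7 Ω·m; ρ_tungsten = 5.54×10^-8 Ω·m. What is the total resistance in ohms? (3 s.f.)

Seg 1: A = π(d/2)² = π(1.1100e-04 m)² = 3.871e-08 m²
R_1 = (1.10×10^-7)(0.243)/(3.871e-08) = 0.6906 Ω
Seg 2: A = πr² = π(2.7100e-05 m)² = 2.307e-09 m²
R_2 = (5.54×10^-8)(1.43)/(2.307e-09) = 34.34 Ω
Seg 3: A = π(d/2)² = π(8.0500e-05 m)² = 2.036e-08 m²
R_3 = (5.54×10^-8)(2.3)/(2.036e-08) = 6.259 Ω
R_total = R_1 + R_2 + R_3 = 41.3 Ω

41.3 Ω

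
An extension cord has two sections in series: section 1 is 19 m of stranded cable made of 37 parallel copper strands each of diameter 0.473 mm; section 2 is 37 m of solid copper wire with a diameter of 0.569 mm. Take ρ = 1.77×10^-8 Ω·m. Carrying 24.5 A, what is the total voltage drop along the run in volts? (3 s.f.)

Section 1: A_strand = π(2.3650e-04)² = 1.757e-07 m²; R₁ = ρL/(N·A_s) = (1.77×10^-8)(19)/(37×1.757e-07) = 0.05173 Ω
Section 2: A = π(d/2)² = π(2.8450e-04 m)² = 2.543e-07 m²
R₂ = (1.77×10^-8)(37)/(2.543e-07) = 2.575 Ω
R = R₁ + R₂ = 2.627 Ω
V = IR = 24.5 × 2.627 = 64.4 V

64.4 V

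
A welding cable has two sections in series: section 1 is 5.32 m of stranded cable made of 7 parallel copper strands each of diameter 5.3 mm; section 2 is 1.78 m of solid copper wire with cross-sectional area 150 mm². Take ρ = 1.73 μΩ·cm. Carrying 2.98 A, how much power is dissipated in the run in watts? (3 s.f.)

ρ = 1.73 μΩ·cm = 1.73×10^-8 Ω·m
Section 1: A_strand = π(2.6500e-03)² = 2.206e-05 m²; R₁ = ρL/(N·A_s) = (1.73×10^-8)(5.32)/(7×2.206e-05) = 5.960×10^-4 Ω
Section 2: A = 150 mm² = 1.500e-04 m²
R₂ = (1.73×10^-8)(1.78)/(1.500e-04) = 2.053×10^-4 Ω
R = R₁ + R₂ = 8.013×10^-4 Ω
P = I²R = (2.98)² × 8.013×10^-4 = 0.00712 W

0.00712 W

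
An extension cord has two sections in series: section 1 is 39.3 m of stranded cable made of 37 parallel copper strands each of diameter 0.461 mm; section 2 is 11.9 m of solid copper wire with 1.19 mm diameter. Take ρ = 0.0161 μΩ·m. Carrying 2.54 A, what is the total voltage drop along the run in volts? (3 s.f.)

ρ = 0.0161 μΩ·m = 1.61×10^-8 Ω·m
Section 1: A_strand = π(2.3050e-04)² = 1.669e-07 m²; R₁ = ρL/(N·A_s) = (1.61×10^-8)(39.3)/(37×1.669e-07) = 0.1025 Ω
Section 2: A = π(d/2)² = π(5.9500e-04 m)² = 1.112e-06 m²
R₂ = (1.61×10^-8)(11.9)/(1.112e-06) = 0.1723 Ω
R = R₁ + R₂ = 0.2747 Ω
V = IR = 2.54 × 0.2747 = 0.698 V

0.698 V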